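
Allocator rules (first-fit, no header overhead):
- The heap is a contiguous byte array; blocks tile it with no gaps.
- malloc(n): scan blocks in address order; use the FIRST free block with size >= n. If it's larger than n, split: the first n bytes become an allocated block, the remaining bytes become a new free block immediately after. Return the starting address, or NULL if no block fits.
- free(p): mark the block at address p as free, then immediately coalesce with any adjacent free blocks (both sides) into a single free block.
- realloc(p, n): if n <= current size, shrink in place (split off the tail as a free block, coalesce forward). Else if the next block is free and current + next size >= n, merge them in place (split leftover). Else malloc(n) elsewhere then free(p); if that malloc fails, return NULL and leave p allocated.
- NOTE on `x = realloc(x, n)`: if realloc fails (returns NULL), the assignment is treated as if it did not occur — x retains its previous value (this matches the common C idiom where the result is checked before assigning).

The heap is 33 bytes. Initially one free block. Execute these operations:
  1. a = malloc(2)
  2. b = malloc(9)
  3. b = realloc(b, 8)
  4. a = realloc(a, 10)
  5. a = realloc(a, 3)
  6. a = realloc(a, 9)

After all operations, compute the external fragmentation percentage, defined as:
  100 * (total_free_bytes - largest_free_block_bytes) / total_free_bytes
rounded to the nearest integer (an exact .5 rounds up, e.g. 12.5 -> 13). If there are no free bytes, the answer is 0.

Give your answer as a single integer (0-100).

Op 1: a = malloc(2) -> a = 0; heap: [0-1 ALLOC][2-32 FREE]
Op 2: b = malloc(9) -> b = 2; heap: [0-1 ALLOC][2-10 ALLOC][11-32 FREE]
Op 3: b = realloc(b, 8) -> b = 2; heap: [0-1 ALLOC][2-9 ALLOC][10-32 FREE]
Op 4: a = realloc(a, 10) -> a = 10; heap: [0-1 FREE][2-9 ALLOC][10-19 ALLOC][20-32 FREE]
Op 5: a = realloc(a, 3) -> a = 10; heap: [0-1 FREE][2-9 ALLOC][10-12 ALLOC][13-32 FREE]
Op 6: a = realloc(a, 9) -> a = 10; heap: [0-1 FREE][2-9 ALLOC][10-18 ALLOC][19-32 FREE]
Free blocks: [2 14] total_free=16 largest=14 -> 100*(16-14)/16 = 200/16 = 12.5 -> rounds to 13

Answer: 13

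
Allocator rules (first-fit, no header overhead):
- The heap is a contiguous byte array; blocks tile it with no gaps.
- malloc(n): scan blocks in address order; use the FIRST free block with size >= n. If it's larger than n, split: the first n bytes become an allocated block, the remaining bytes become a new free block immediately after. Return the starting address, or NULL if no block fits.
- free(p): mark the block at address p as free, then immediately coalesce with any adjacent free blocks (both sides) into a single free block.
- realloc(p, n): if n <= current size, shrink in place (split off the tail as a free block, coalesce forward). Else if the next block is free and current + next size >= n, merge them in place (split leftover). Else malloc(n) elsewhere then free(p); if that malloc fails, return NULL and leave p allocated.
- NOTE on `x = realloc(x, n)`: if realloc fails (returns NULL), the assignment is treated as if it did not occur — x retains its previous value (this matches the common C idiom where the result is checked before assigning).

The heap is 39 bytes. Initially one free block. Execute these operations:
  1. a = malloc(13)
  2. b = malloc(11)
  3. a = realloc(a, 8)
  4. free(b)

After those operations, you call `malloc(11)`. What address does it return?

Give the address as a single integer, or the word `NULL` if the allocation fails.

Answer: 8

Derivation:
Op 1: a = malloc(13) -> a = 0; heap: [0-12 ALLOC][13-38 FREE]
Op 2: b = malloc(11) -> b = 13; heap: [0-12 ALLOC][13-23 ALLOC][24-38 FREE]
Op 3: a = realloc(a, 8) -> a = 0; heap: [0-7 ALLOC][8-12 FREE][13-23 ALLOC][24-38 FREE]
Op 4: free(b) -> (freed b); heap: [0-7 ALLOC][8-38 FREE]
malloc(11): first-fit scan over [0-7 ALLOC][8-38 FREE] -> 8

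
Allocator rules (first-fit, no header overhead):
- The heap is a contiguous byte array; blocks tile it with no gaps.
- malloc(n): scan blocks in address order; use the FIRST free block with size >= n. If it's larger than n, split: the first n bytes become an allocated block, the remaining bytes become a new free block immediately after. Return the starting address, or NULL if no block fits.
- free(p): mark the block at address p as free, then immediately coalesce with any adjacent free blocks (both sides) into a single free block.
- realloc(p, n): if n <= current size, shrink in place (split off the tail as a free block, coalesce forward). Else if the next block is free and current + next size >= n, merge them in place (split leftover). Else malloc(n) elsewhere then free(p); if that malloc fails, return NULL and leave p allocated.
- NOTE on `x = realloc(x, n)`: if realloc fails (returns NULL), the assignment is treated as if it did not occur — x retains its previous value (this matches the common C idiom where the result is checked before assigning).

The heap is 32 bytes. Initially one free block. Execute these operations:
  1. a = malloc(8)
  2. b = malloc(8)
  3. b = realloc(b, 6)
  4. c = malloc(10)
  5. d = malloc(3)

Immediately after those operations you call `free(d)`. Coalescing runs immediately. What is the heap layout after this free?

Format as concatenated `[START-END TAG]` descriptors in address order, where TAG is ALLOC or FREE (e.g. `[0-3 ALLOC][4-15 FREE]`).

Op 1: a = malloc(8) -> a = 0; heap: [0-7 ALLOC][8-31 FREE]
Op 2: b = malloc(8) -> b = 8; heap: [0-7 ALLOC][8-15 ALLOC][16-31 FREE]
Op 3: b = realloc(b, 6) -> b = 8; heap: [0-7 ALLOC][8-13 ALLOC][14-31 FREE]
Op 4: c = malloc(10) -> c = 14; heap: [0-7 ALLOC][8-13 ALLOC][14-23 ALLOC][24-31 FREE]
Op 5: d = malloc(3) -> d = 24; heap: [0-7 ALLOC][8-13 ALLOC][14-23 ALLOC][24-26 ALLOC][27-31 FREE]
free(d): d = 24 -> block [24-26 ALLOC]; mark free, coalesce with adjacent free neighbors -> [0-7 ALLOC][8-13 ALLOC][14-23 ALLOC][24-31 FREE]

Answer: [0-7 ALLOC][8-13 ALLOC][14-23 ALLOC][24-31 FREE]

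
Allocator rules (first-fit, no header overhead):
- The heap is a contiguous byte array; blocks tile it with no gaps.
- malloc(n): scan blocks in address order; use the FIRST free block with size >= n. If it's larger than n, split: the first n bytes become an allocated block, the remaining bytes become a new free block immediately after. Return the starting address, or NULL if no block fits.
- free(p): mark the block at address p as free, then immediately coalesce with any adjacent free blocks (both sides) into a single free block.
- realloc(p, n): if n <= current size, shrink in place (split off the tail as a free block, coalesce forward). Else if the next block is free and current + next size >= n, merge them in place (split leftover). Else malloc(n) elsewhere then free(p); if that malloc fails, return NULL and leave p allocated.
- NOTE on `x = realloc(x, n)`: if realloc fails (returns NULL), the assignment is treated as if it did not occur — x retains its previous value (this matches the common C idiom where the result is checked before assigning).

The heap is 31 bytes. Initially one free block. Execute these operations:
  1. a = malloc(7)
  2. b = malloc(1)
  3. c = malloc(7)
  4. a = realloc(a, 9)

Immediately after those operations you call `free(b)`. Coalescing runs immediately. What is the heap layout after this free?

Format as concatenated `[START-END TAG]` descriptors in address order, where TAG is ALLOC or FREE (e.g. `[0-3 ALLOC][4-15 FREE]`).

Op 1: a = malloc(7) -> a = 0; heap: [0-6 ALLOC][7-30 FREE]
Op 2: b = malloc(1) -> b = 7; heap: [0-6 ALLOC][7-7 ALLOC][8-30 FREE]
Op 3: c = malloc(7) -> c = 8; heap: [0-6 ALLOC][7-7 ALLOC][8-14 ALLOC][15-30 FREE]
Op 4: a = realloc(a, 9) -> a = 15; heap: [0-6 FREE][7-7 ALLOC][8-14 ALLOC][15-23 ALLOC][24-30 FREE]
free(b): b = 7 -> block [7-7 ALLOC]; mark free, coalesce with adjacent free neighbors -> [0-7 FREE][8-14 ALLOC][15-23 ALLOC][24-30 FREE]

Answer: [0-7 FREE][8-14 ALLOC][15-23 ALLOC][24-30 FREE]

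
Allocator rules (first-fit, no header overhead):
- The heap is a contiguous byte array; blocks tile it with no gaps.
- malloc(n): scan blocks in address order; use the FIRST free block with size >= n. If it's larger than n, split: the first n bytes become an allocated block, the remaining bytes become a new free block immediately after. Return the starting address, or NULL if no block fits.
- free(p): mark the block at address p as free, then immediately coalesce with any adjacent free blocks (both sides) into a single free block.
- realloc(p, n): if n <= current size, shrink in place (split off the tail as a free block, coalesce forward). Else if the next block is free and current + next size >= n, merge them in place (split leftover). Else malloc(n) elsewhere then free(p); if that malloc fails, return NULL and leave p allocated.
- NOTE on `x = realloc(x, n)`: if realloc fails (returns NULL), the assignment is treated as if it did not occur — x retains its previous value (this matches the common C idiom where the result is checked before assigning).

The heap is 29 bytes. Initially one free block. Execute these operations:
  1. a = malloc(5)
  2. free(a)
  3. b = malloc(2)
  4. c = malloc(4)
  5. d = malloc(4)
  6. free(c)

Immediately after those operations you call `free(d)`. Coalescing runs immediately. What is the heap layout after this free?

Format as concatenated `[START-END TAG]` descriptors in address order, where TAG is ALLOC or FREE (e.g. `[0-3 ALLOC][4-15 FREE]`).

Op 1: a = malloc(5) -> a = 0; heap: [0-4 ALLOC][5-28 FREE]
Op 2: free(a) -> (freed a); heap: [0-28 FREE]
Op 3: b = malloc(2) -> b = 0; heap: [0-1 ALLOC][2-28 FREE]
Op 4: c = malloc(4) -> c = 2; heap: [0-1 ALLOC][2-5 ALLOC][6-28 FREE]
Op 5: d = malloc(4) -> d = 6; heap: [0-1 ALLOC][2-5 ALLOC][6-9 ALLOC][10-28 FREE]
Op 6: free(c) -> (freed c); heap: [0-1 ALLOC][2-5 FREE][6-9 ALLOC][10-28 FREE]
free(d): d = 6 -> block [6-9 ALLOC]; mark free, coalesce with adjacent free neighbors -> [0-1 ALLOC][2-28 FREE]

Answer: [0-1 ALLOC][2-28 FREE]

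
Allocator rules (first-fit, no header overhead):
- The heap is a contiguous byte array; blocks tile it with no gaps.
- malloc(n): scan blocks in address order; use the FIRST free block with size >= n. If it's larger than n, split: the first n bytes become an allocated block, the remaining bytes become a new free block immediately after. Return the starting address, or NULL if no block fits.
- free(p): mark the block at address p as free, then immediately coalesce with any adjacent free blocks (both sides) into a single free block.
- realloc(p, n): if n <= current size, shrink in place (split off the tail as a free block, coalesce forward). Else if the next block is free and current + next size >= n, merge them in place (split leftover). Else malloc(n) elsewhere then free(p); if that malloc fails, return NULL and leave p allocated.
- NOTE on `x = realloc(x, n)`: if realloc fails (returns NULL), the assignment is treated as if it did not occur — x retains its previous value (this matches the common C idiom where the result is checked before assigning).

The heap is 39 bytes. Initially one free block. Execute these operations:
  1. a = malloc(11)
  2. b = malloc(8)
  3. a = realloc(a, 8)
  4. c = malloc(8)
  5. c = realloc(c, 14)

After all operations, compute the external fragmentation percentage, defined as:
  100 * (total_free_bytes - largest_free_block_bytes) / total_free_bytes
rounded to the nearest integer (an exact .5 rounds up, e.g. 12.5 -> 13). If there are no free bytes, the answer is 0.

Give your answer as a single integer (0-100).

Answer: 33

Derivation:
Op 1: a = malloc(11) -> a = 0; heap: [0-10 ALLOC][11-38 FREE]
Op 2: b = malloc(8) -> b = 11; heap: [0-10 ALLOC][11-18 ALLOC][19-38 FREE]
Op 3: a = realloc(a, 8) -> a = 0; heap: [0-7 ALLOC][8-10 FREE][11-18 ALLOC][19-38 FREE]
Op 4: c = malloc(8) -> c = 19; heap: [0-7 ALLOC][8-10 FREE][11-18 ALLOC][19-26 ALLOC][27-38 FREE]
Op 5: c = realloc(c, 14) -> c = 19; heap: [0-7 ALLOC][8-10 FREE][11-18 ALLOC][19-32 ALLOC][33-38 FREE]
Free blocks: [3 6] total_free=9 largest=6 -> 100*(9-6)/9 = 300/9 ≈ 33.333 -> rounds to 33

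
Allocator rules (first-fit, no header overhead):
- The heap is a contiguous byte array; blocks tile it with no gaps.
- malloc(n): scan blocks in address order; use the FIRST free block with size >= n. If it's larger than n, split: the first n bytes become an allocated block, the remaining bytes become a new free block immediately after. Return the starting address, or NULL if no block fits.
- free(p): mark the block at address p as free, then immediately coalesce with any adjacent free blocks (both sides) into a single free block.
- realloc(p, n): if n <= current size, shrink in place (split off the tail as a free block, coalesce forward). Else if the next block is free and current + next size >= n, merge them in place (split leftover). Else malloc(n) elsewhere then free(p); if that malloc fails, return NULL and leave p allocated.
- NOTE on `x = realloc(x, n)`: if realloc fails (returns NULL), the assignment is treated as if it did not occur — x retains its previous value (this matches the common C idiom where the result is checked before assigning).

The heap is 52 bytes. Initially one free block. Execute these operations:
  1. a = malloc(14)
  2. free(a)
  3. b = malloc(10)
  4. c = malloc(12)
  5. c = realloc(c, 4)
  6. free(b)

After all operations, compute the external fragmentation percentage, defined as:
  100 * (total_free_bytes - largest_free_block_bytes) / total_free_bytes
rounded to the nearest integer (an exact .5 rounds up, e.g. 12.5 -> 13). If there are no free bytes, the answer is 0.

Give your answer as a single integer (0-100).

Op 1: a = malloc(14) -> a = 0; heap: [0-13 ALLOC][14-51 FREE]
Op 2: free(a) -> (freed a); heap: [0-51 FREE]
Op 3: b = malloc(10) -> b = 0; heap: [0-9 ALLOC][10-51 FREE]
Op 4: c = malloc(12) -> c = 10; heap: [0-9 ALLOC][10-21 ALLOC][22-51 FREE]
Op 5: c = realloc(c, 4) -> c = 10; heap: [0-9 ALLOC][10-13 ALLOC][14-51 FREE]
Op 6: free(b) -> (freed b); heap: [0-9 FREE][10-13 ALLOC][14-51 FREE]
Free blocks: [10 38] total_free=48 largest=38 -> 100*(48-38)/48 = 1000/48 ≈ 20.833 -> rounds to 21

Answer: 21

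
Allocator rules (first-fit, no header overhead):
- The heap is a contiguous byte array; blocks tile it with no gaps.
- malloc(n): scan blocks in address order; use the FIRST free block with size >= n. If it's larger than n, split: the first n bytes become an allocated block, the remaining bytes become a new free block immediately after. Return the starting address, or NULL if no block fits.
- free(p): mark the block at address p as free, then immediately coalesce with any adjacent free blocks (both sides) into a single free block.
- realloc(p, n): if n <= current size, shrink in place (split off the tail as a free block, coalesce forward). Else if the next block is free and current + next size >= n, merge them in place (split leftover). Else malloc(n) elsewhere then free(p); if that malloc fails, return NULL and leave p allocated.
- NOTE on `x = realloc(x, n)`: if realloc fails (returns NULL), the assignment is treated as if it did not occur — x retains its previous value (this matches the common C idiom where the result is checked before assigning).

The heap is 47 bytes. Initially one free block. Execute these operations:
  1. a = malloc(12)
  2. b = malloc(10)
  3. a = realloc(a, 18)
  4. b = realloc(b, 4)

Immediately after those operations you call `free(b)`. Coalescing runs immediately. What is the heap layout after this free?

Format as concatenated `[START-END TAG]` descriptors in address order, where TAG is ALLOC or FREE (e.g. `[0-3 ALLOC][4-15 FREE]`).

Op 1: a = malloc(12) -> a = 0; heap: [0-11 ALLOC][12-46 FREE]
Op 2: b = malloc(10) -> b = 12; heap: [0-11 ALLOC][12-21 ALLOC][22-46 FREE]
Op 3: a = realloc(a, 18) -> a = 22; heap: [0-11 FREE][12-21 ALLOC][22-39 ALLOC][40-46 FREE]
Op 4: b = realloc(b, 4) -> b = 12; heap: [0-11 FREE][12-15 ALLOC][16-21 FREE][22-39 ALLOC][40-46 FREE]
free(b): b = 12 -> block [12-15 ALLOC]; mark free, coalesce with adjacent free neighbors -> [0-21 FREE][22-39 ALLOC][40-46 FREE]

Answer: [0-21 FREE][22-39 ALLOC][40-46 FREE]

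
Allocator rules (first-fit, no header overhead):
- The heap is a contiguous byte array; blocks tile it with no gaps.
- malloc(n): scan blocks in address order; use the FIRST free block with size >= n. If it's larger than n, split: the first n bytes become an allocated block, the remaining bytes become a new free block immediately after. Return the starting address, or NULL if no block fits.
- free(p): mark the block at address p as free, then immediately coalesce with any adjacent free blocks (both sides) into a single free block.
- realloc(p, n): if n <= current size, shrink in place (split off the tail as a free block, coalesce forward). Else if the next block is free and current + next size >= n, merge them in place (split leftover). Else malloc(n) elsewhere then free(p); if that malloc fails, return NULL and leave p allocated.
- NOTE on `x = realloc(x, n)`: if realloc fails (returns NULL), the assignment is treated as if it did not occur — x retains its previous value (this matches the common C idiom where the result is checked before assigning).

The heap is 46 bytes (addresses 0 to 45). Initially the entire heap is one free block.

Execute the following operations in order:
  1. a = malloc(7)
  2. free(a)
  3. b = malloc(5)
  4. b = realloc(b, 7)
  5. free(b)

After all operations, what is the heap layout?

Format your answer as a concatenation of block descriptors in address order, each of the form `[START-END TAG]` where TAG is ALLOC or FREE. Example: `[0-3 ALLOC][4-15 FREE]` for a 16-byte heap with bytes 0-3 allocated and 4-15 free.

Answer: [0-45 FREE]

Derivation:
Op 1: a = malloc(7) -> a = 0; heap: [0-6 ALLOC][7-45 FREE]
Op 2: free(a) -> (freed a); heap: [0-45 FREE]
Op 3: b = malloc(5) -> b = 0; heap: [0-4 ALLOC][5-45 FREE]
Op 4: b = realloc(b, 7) -> b = 0; heap: [0-6 ALLOC][7-45 FREE]
Op 5: free(b) -> (freed b); heap: [0-45 FREE]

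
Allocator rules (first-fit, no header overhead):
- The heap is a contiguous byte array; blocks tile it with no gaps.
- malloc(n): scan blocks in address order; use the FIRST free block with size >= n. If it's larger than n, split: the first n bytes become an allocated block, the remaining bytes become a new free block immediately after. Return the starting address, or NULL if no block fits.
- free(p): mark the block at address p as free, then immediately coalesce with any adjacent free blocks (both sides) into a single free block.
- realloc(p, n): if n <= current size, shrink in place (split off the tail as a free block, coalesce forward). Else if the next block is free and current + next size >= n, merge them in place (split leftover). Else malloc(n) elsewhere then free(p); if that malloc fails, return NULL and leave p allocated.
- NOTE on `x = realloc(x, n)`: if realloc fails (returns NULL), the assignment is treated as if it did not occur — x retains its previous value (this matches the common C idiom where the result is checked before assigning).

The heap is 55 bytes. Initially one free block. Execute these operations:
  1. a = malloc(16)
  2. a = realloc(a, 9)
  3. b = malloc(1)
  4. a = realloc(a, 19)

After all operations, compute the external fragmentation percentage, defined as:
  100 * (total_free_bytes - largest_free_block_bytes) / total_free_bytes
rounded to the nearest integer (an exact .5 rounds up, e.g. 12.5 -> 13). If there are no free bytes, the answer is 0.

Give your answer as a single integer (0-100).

Op 1: a = malloc(16) -> a = 0; heap: [0-15 ALLOC][16-54 FREE]
Op 2: a = realloc(a, 9) -> a = 0; heap: [0-8 ALLOC][9-54 FREE]
Op 3: b = malloc(1) -> b = 9; heap: [0-8 ALLOC][9-9 ALLOC][10-54 FREE]
Op 4: a = realloc(a, 19) -> a = 10; heap: [0-8 FREE][9-9 ALLOC][10-28 ALLOC][29-54 FREE]
Free blocks: [9 26] total_free=35 largest=26 -> 100*(35-26)/35 = 900/35 ≈ 25.714 -> rounds to 26

Answer: 26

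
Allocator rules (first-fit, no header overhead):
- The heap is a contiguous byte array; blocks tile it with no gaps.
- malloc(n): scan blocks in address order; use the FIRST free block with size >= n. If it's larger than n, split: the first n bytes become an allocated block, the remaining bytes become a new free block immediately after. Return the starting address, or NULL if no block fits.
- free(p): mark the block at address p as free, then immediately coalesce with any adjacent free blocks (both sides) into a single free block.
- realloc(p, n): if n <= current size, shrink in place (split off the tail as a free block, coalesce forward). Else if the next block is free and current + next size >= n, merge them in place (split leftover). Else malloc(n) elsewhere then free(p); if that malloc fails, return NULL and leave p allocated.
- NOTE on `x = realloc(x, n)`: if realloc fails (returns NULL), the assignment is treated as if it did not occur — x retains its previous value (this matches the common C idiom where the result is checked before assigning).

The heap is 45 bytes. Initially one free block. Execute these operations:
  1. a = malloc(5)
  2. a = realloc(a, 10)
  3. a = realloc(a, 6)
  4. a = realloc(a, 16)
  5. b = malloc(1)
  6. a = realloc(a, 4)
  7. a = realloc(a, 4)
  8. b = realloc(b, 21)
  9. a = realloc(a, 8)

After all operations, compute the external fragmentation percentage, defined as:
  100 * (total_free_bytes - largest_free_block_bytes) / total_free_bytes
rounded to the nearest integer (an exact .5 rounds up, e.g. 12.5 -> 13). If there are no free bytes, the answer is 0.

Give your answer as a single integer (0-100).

Answer: 50

Derivation:
Op 1: a = malloc(5) -> a = 0; heap: [0-4 ALLOC][5-44 FREE]
Op 2: a = realloc(a, 10) -> a = 0; heap: [0-9 ALLOC][10-44 FREE]
Op 3: a = realloc(a, 6) -> a = 0; heap: [0-5 ALLOC][6-44 FREE]
Op 4: a = realloc(a, 16) -> a = 0; heap: [0-15 ALLOC][16-44 FREE]
Op 5: b = malloc(1) -> b = 16; heap: [0-15 ALLOC][16-16 ALLOC][17-44 FREE]
Op 6: a = realloc(a, 4) -> a = 0; heap: [0-3 ALLOC][4-15 FREE][16-16 ALLOC][17-44 FREE]
Op 7: a = realloc(a, 4) -> a = 0; heap: [0-3 ALLOC][4-15 FREE][16-16 ALLOC][17-44 FREE]
Op 8: b = realloc(b, 21) -> b = 16; heap: [0-3 ALLOC][4-15 FREE][16-36 ALLOC][37-44 FREE]
Op 9: a = realloc(a, 8) -> a = 0; heap: [0-7 ALLOC][8-15 FREE][16-36 ALLOC][37-44 FREE]
Free blocks: [8 8] total_free=16 largest=8 -> 100*(16-8)/16 = 800/16 = 50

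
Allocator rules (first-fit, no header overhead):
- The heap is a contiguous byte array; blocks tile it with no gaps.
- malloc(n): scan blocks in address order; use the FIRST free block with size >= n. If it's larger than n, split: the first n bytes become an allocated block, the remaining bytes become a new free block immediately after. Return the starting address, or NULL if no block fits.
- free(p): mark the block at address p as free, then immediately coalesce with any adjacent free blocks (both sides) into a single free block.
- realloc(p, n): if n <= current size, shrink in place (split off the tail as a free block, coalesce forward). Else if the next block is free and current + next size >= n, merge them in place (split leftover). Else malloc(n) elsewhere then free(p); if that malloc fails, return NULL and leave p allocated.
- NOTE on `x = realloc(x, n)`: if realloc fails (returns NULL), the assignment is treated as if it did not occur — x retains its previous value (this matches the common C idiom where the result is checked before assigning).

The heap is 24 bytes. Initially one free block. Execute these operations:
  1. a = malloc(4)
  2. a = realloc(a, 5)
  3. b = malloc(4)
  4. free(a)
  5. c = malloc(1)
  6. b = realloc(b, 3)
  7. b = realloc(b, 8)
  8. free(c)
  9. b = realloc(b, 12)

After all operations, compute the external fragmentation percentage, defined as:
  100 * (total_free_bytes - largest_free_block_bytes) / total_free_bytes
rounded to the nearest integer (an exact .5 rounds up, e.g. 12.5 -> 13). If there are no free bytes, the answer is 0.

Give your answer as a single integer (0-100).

Op 1: a = malloc(4) -> a = 0; heap: [0-3 ALLOC][4-23 FREE]
Op 2: a = realloc(a, 5) -> a = 0; heap: [0-4 ALLOC][5-23 FREE]
Op 3: b = malloc(4) -> b = 5; heap: [0-4 ALLOC][5-8 ALLOC][9-23 FREE]
Op 4: free(a) -> (freed a); heap: [0-4 FREE][5-8 ALLOC][9-23 FREE]
Op 5: c = malloc(1) -> c = 0; heap: [0-0 ALLOC][1-4 FREE][5-8 ALLOC][9-23 FREE]
Op 6: b = realloc(b, 3) -> b = 5; heap: [0-0 ALLOC][1-4 FREE][5-7 ALLOC][8-23 FREE]
Op 7: b = realloc(b, 8) -> b = 5; heap: [0-0 ALLOC][1-4 FREE][5-12 ALLOC][13-23 FREE]
Op 8: free(c) -> (freed c); heap: [0-4 FREE][5-12 ALLOC][13-23 FREE]
Op 9: b = realloc(b, 12) -> b = 5; heap: [0-4 FREE][5-16 ALLOC][17-23 FREE]
Free blocks: [5 7] total_free=12 largest=7 -> 100*(12-7)/12 = 500/12 ≈ 41.667 -> rounds to 42

Answer: 42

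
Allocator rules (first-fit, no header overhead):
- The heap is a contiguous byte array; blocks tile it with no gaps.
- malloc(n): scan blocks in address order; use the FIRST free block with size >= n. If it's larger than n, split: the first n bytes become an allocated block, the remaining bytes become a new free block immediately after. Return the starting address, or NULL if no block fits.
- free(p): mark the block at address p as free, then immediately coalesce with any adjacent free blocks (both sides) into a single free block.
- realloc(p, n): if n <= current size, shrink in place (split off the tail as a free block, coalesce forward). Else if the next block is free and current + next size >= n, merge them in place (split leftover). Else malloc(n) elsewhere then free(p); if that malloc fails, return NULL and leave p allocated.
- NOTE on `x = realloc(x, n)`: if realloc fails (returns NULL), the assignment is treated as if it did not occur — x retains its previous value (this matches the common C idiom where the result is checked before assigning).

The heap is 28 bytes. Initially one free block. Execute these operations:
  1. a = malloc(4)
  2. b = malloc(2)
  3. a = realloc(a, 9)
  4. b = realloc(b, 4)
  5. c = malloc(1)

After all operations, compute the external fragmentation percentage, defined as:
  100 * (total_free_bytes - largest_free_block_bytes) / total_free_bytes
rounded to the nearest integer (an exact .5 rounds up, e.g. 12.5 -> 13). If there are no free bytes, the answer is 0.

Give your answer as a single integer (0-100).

Answer: 7

Derivation:
Op 1: a = malloc(4) -> a = 0; heap: [0-3 ALLOC][4-27 FREE]
Op 2: b = malloc(2) -> b = 4; heap: [0-3 ALLOC][4-5 ALLOC][6-27 FREE]
Op 3: a = realloc(a, 9) -> a = 6; heap: [0-3 FREE][4-5 ALLOC][6-14 ALLOC][15-27 FREE]
Op 4: b = realloc(b, 4) -> b = 0; heap: [0-3 ALLOC][4-5 FREE][6-14 ALLOC][15-27 FREE]
Op 5: c = malloc(1) -> c = 4; heap: [0-3 ALLOC][4-4 ALLOC][5-5 FREE][6-14 ALLOC][15-27 FREE]
Free blocks: [1 13] total_free=14 largest=13 -> 100*(14-13)/14 = 100/14 ≈ 7.143 -> rounds to 7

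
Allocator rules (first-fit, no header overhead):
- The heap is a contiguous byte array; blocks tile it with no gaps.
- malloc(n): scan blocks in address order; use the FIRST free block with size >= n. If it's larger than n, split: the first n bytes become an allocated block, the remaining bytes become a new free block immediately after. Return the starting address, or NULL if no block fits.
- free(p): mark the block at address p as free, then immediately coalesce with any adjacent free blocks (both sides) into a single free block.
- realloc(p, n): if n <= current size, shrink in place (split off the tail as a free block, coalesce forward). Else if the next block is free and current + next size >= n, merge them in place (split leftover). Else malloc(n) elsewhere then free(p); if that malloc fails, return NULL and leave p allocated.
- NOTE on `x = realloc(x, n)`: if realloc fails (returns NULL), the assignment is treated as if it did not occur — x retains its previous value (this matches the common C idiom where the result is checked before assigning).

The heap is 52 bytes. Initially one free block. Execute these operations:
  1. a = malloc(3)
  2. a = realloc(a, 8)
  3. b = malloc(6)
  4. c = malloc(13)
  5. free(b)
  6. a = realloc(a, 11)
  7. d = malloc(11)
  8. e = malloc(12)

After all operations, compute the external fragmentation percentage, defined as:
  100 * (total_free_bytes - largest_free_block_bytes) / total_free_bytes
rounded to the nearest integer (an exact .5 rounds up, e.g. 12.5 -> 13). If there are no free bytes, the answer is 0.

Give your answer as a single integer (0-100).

Answer: 40

Derivation:
Op 1: a = malloc(3) -> a = 0; heap: [0-2 ALLOC][3-51 FREE]
Op 2: a = realloc(a, 8) -> a = 0; heap: [0-7 ALLOC][8-51 FREE]
Op 3: b = malloc(6) -> b = 8; heap: [0-7 ALLOC][8-13 ALLOC][14-51 FREE]
Op 4: c = malloc(13) -> c = 14; heap: [0-7 ALLOC][8-13 ALLOC][14-26 ALLOC][27-51 FREE]
Op 5: free(b) -> (freed b); heap: [0-7 ALLOC][8-13 FREE][14-26 ALLOC][27-51 FREE]
Op 6: a = realloc(a, 11) -> a = 0; heap: [0-10 ALLOC][11-13 FREE][14-26 ALLOC][27-51 FREE]
Op 7: d = malloc(11) -> d = 27; heap: [0-10 ALLOC][11-13 FREE][14-26 ALLOC][27-37 ALLOC][38-51 FREE]
Op 8: e = malloc(12) -> e = 38; heap: [0-10 ALLOC][11-13 FREE][14-26 ALLOC][27-37 ALLOC][38-49 ALLOC][50-51 FREE]
Free blocks: [3 2] total_free=5 largest=3 -> 100*(5-3)/5 = 200/5 = 40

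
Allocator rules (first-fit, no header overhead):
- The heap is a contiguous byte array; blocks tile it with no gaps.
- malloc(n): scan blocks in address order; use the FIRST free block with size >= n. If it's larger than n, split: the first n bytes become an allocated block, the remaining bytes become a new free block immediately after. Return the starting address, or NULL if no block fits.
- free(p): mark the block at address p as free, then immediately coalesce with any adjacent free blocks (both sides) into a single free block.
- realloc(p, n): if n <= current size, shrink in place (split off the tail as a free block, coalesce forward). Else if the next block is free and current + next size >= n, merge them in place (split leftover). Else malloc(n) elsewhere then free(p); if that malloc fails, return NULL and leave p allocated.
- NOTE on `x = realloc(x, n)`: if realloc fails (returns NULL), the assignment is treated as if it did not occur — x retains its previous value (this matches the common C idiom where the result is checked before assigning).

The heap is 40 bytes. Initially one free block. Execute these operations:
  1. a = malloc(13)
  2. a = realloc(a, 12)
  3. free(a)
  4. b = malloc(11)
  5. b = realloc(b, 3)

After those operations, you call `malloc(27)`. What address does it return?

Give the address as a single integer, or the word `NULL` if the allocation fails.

Op 1: a = malloc(13) -> a = 0; heap: [0-12 ALLOC][13-39 FREE]
Op 2: a = realloc(a, 12) -> a = 0; heap: [0-11 ALLOC][12-39 FREE]
Op 3: free(a) -> (freed a); heap: [0-39 FREE]
Op 4: b = malloc(11) -> b = 0; heap: [0-10 ALLOC][11-39 FREE]
Op 5: b = realloc(b, 3) -> b = 0; heap: [0-2 ALLOC][3-39 FREE]
malloc(27): first-fit scan over [0-2 ALLOC][3-39 FREE] -> 3

Answer: 3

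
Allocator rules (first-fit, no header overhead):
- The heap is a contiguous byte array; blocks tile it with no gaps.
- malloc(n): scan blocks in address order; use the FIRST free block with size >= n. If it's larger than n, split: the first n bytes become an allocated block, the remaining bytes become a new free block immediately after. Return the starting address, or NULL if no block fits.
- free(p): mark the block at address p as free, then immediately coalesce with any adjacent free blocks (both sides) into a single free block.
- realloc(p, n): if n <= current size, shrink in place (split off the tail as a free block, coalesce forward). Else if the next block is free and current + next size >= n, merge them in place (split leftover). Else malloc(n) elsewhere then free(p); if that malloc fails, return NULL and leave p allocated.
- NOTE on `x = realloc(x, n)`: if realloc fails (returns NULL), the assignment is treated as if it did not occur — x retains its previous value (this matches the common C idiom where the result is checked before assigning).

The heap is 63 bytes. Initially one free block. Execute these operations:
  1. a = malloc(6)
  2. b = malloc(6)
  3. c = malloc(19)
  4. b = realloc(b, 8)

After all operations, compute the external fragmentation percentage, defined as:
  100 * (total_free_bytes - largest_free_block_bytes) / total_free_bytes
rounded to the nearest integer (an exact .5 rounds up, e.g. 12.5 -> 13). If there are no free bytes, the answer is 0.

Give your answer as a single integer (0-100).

Op 1: a = malloc(6) -> a = 0; heap: [0-5 ALLOC][6-62 FREE]
Op 2: b = malloc(6) -> b = 6; heap: [0-5 ALLOC][6-11 ALLOC][12-62 FREE]
Op 3: c = malloc(19) -> c = 12; heap: [0-5 ALLOC][6-11 ALLOC][12-30 ALLOC][31-62 FREE]
Op 4: b = realloc(b, 8) -> b = 31; heap: [0-5 ALLOC][6-11 FREE][12-30 ALLOC][31-38 ALLOC][39-62 FREE]
Free blocks: [6 24] total_free=30 largest=24 -> 100*(30-24)/30 = 600/30 = 20

Answer: 20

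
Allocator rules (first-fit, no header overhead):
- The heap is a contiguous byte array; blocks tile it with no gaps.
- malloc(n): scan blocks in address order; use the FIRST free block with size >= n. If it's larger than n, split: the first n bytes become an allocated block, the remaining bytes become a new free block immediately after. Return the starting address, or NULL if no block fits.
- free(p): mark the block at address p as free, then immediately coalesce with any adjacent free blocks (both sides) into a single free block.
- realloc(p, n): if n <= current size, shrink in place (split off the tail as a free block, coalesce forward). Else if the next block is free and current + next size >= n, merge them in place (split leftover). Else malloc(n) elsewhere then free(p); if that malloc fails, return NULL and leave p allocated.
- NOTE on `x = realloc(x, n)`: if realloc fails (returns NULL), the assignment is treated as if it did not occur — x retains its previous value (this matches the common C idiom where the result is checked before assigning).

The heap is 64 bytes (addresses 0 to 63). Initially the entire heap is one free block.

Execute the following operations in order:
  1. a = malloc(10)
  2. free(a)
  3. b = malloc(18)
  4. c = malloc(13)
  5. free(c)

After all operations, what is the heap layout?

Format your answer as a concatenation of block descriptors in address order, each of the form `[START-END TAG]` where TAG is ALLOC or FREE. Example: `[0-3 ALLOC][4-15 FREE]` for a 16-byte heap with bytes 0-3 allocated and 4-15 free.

Answer: [0-17 ALLOC][18-63 FREE]

Derivation:
Op 1: a = malloc(10) -> a = 0; heap: [0-9 ALLOC][10-63 FREE]
Op 2: free(a) -> (freed a); heap: [0-63 FREE]
Op 3: b = malloc(18) -> b = 0; heap: [0-17 ALLOC][18-63 FREE]
Op 4: c = malloc(13) -> c = 18; heap: [0-17 ALLOC][18-30 ALLOC][31-63 FREE]
Op 5: free(c) -> (freed c); heap: [0-17 ALLOC][18-63 FREE]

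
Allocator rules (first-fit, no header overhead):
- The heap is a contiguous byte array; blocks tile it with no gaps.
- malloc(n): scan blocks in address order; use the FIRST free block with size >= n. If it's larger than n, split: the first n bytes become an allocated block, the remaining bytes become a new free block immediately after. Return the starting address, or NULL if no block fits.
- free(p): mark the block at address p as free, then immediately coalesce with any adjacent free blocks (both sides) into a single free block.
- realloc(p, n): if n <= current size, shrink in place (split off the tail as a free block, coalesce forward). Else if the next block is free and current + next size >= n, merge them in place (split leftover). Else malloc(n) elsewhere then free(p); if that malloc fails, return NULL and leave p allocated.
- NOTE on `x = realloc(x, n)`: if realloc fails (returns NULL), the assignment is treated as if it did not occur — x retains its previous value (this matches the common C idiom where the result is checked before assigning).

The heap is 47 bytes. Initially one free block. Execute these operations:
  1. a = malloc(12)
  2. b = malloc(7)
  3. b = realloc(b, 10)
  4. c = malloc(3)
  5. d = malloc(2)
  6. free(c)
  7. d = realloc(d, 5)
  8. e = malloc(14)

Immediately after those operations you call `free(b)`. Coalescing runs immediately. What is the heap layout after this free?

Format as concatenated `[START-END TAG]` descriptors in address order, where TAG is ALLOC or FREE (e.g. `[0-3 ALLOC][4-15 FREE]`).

Answer: [0-11 ALLOC][12-24 FREE][25-29 ALLOC][30-43 ALLOC][44-46 FREE]

Derivation:
Op 1: a = malloc(12) -> a = 0; heap: [0-11 ALLOC][12-46 FREE]
Op 2: b = malloc(7) -> b = 12; heap: [0-11 ALLOC][12-18 ALLOC][19-46 FREE]
Op 3: b = realloc(b, 10) -> b = 12; heap: [0-11 ALLOC][12-21 ALLOC][22-46 FREE]
Op 4: c = malloc(3) -> c = 22; heap: [0-11 ALLOC][12-21 ALLOC][22-24 ALLOC][25-46 FREE]
Op 5: d = malloc(2) -> d = 25; heap: [0-11 ALLOC][12-21 ALLOC][22-24 ALLOC][25-26 ALLOC][27-46 FREE]
Op 6: free(c) -> (freed c); heap: [0-11 ALLOC][12-21 ALLOC][22-24 FREE][25-26 ALLOC][27-46 FREE]
Op 7: d = realloc(d, 5) -> d = 25; heap: [0-11 ALLOC][12-21 ALLOC][22-24 FREE][25-29 ALLOC][30-46 FREE]
Op 8: e = malloc(14) -> e = 30; heap: [0-11 ALLOC][12-21 ALLOC][22-24 FREE][25-29 ALLOC][30-43 ALLOC][44-46 FREE]
free(b): b = 12 -> block [12-21 ALLOC]; mark free, coalesce with adjacent free neighbors -> [0-11 ALLOC][12-24 FREE][25-29 ALLOC][30-43 ALLOC][44-46 FREE]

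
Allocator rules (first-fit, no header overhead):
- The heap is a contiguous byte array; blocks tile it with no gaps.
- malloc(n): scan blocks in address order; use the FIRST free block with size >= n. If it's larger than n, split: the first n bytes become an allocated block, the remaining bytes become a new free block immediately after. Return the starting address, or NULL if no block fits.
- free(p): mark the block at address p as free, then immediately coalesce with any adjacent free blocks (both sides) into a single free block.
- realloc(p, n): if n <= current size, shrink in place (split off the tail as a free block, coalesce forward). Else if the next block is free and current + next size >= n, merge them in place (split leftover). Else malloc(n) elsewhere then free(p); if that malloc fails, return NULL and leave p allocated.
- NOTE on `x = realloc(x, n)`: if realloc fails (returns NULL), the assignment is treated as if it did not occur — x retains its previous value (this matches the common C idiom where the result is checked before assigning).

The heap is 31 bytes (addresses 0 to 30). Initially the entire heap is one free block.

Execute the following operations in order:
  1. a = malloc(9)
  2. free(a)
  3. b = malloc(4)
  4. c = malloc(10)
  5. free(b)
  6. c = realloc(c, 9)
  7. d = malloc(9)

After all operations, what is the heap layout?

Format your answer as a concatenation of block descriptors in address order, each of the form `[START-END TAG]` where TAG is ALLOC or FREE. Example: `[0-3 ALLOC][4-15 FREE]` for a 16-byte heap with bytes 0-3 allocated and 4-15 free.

Op 1: a = malloc(9) -> a = 0; heap: [0-8 ALLOC][9-30 FREE]
Op 2: free(a) -> (freed a); heap: [0-30 FREE]
Op 3: b = malloc(4) -> b = 0; heap: [0-3 ALLOC][4-30 FREE]
Op 4: c = malloc(10) -> c = 4; heap: [0-3 ALLOC][4-13 ALLOC][14-30 FREE]
Op 5: free(b) -> (freed b); heap: [0-3 FREE][4-13 ALLOC][14-30 FREE]
Op 6: c = realloc(c, 9) -> c = 4; heap: [0-3 FREE][4-12 ALLOC][13-30 FREE]
Op 7: d = malloc(9) -> d = 13; heap: [0-3 FREE][4-12 ALLOC][13-21 ALLOC][22-30 FREE]

Answer: [0-3 FREE][4-12 ALLOC][13-21 ALLOC][22-30 FREE]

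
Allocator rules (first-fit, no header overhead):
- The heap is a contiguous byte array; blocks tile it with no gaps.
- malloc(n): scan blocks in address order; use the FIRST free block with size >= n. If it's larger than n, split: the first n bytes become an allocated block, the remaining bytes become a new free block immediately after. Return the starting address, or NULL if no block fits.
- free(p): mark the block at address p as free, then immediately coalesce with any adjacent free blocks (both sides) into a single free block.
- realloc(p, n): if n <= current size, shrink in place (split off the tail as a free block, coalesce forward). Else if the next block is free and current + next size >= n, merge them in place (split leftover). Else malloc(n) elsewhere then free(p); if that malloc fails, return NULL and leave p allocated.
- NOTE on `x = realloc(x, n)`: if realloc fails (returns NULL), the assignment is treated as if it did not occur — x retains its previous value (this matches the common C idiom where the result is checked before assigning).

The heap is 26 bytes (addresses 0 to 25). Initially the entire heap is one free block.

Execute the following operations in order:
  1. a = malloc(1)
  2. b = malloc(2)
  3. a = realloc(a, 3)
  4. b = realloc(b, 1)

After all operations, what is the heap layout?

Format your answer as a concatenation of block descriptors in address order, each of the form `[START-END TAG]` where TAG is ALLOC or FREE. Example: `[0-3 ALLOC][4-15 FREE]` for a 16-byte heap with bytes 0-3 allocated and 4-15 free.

Op 1: a = malloc(1) -> a = 0; heap: [0-0 ALLOC][1-25 FREE]
Op 2: b = malloc(2) -> b = 1; heap: [0-0 ALLOC][1-2 ALLOC][3-25 FREE]
Op 3: a = realloc(a, 3) -> a = 3; heap: [0-0 FREE][1-2 ALLOC][3-5 ALLOC][6-25 FREE]
Op 4: b = realloc(b, 1) -> b = 1; heap: [0-0 FREE][1-1 ALLOC][2-2 FREE][3-5 ALLOC][6-25 FREE]

Answer: [0-0 FREE][1-1 ALLOC][2-2 FREE][3-5 ALLOC][6-25 FREE]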